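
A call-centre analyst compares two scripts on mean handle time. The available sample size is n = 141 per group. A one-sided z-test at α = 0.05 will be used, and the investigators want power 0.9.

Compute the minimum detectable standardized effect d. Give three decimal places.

d ≈ 0.349

Required noncentrality: δ = z_{0.05} + z_{0.10} = 1.645 + 1.282 = 2.926.
δ = d·√(n/2) ⇒ d = δ/√(n/2) = 2.926/√(141/2) = 0.3485.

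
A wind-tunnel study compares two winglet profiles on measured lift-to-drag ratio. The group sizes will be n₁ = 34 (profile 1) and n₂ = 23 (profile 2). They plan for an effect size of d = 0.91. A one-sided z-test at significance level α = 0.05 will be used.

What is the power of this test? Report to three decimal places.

Noncentrality parameter: δ = d / √(1/n₁ + 1/n₂) = 0.91 / √(1/34 + 1/23) = 3.3706
Critical value for a one-sided test at α = 0.05: z_α = 1.645.
Power = Φ(δ − 1.645) = Φ(1.726) = 0.9578.

Power ≈ 0.958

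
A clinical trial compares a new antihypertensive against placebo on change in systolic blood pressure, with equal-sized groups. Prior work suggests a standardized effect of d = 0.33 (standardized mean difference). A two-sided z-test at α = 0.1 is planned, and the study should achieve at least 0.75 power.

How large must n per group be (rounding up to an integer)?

n = 99 per group

For power 0.75 need Φ(δ − z_{0.05}) = 0.75, so δ = z_{0.05} + z_{0.25} = 1.645 + 0.674 = 2.319.
(Ignoring the negligible lower-tail rejection probability gives the usual closed-form inversion.)
δ = d·√(n/2) ⇒ n = 2(δ/d)² = 2 × (2.319 / 0.33)² = 98.79.
Round up to the next whole unit.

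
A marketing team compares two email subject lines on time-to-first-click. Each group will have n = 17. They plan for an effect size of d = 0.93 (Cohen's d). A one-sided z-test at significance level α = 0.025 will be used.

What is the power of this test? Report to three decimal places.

Noncentrality parameter: δ = d·√(n/2) = 0.93 × √(17/2) = 2.7114
Critical value for a one-sided test at α = 0.025: z_α = 1.960.
Power = P(Z > 1.960 − δ) = Φ(0.751) = 0.7738.

Power ≈ 0.774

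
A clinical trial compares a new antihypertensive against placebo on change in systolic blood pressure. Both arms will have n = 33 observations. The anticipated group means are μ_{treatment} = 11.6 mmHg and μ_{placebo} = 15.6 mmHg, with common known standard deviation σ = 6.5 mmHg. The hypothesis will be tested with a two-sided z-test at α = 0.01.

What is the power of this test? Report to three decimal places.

Standardized effect: d = |μ_{treatment} − μ_{placebo}| / σ = |11.6 − 15.6| / 6.5 = 0.6154
Noncentrality parameter: δ = d·√(n/2) = 0.6154 × √(33/2) = 2.4997
Two-sided α = 0.01 → critical value z_{0.005} = 2.576.
Power = Φ(δ − 2.576) + Φ(−δ − 2.576) = Φ(-0.076) + Φ(-5.076) = 0.4697 + 0.0000 = 0.4697.

Power ≈ 0.470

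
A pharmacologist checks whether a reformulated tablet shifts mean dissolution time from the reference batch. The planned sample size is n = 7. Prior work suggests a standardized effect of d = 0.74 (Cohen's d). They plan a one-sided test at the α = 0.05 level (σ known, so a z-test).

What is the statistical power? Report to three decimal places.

Power ≈ 0.623

Noncentrality parameter: λ = d·√n = 0.74 × √7 = 1.9579
Critical value for a one-sided test at α = 0.05: z_α = 1.645.
Power = Φ(λ − 1.645) = Φ(0.313) = 0.6229.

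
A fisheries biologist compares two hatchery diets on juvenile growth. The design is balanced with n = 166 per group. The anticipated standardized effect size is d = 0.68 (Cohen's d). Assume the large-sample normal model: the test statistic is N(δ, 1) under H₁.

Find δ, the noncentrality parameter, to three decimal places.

δ = d·√(n/2) = 0.68 × √(166/2) = 6.1951

δ ≈ 6.195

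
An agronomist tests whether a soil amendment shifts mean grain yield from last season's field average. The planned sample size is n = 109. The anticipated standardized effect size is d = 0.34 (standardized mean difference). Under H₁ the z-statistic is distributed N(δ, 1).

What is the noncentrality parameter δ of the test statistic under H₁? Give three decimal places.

δ ≈ 3.550

δ = d·√n = 0.34 × √109 = 3.5497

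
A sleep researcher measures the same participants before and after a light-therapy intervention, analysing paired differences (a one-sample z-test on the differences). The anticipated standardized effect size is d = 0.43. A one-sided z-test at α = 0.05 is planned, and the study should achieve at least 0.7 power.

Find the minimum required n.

n = 26

For power 0.7 need Φ(δ − z_{0.05}) = 0.7, so δ = z_{0.05} + z_{0.30} = 1.645 + 0.524 = 2.169.
δ = d·√n ⇒ n = (δ/d)² = (2.169 / 0.43)² = 25.45.
Rounding up, n = 26.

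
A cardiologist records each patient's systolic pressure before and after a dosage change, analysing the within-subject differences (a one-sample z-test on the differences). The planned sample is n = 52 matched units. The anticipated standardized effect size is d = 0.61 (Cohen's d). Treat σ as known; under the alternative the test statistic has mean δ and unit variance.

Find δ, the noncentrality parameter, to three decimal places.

The noncentrality parameter scales effect size by the design's sample-size factor: δ = d·√n = 0.61 × √52 = 4.3988

δ ≈ 4.399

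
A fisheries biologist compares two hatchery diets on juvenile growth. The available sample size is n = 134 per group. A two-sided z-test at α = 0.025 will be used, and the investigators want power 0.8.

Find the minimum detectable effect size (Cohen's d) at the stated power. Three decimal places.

d ≈ 0.377

Need Φ(δ − 2.241) = 0.8, so δ = 2.241 + 0.842 = 3.083.
(Lower-tail contribution to power is negligible for δ > 0.)
δ = d·√(n/2) ⇒ d = δ/√(n/2) = 3.083/√(134/2) = 0.3767.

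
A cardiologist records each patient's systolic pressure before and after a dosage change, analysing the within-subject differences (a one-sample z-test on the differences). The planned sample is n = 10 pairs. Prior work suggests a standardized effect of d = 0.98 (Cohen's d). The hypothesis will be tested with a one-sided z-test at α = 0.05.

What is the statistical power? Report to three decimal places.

Power ≈ 0.927

Noncentrality parameter: δ = d·√n = 0.98 × √10 = 3.0990
Critical value for a one-sided test at α = 0.05: z_α = 1.645.
Power = P(Z > 1.645 − δ) = Φ(1.454) = 0.9271.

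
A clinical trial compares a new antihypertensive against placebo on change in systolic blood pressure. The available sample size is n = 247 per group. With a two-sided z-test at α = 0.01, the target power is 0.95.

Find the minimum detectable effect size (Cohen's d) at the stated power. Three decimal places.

Need Φ(δ − 2.576) = 0.95, so δ = 2.576 + 1.645 = 4.221.
(The second rejection-region term Φ(−δ − z_{α/2}) is negligible and dropped.)
δ = d·√(n/2) ⇒ d = δ/√(n/2) = 4.221/√(247/2) = 0.3798.

d ≈ 0.380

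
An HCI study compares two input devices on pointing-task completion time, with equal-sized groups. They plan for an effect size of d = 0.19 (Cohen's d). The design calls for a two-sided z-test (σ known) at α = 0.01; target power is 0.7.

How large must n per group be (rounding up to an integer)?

For power 0.7 need Φ(δ − z_{0.005}) = 0.7, so δ = z_{0.005} + z_{0.30} = 2.576 + 0.524 = 3.100.
(Ignoring the negligible lower-tail rejection probability gives the usual closed-form inversion.)
δ = d·√(n/2) ⇒ n = 2(δ/d)² = 2 × (3.100 / 0.19)² = 532.49.
Rounding up, n = 533 per group.

n = 533 per group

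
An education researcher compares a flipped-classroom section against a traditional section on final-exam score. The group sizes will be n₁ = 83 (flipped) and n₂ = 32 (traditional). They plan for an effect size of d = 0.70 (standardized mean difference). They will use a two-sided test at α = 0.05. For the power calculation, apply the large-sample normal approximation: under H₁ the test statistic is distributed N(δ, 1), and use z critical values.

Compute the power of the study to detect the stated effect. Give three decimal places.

Noncentrality parameter: δ = d / √(1/n₁ + 1/n₂) = 0.70 / √(1/83 + 1/32) = 3.3641
Two-sided α = 0.05 → critical value z_{0.025} = 1.960.
Power = Φ(δ − 1.960) + Φ(−δ − 1.960) = Φ(1.404) + Φ(-5.324) = 0.9199 + 0.0000 = 0.9199.

Power ≈ 0.920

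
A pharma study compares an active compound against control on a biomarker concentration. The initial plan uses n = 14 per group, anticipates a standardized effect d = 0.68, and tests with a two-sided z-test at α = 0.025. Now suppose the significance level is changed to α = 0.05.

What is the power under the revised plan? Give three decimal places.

δ = d·√(n/2) = 0.68 × √(14/2) = 1.7991 (unchanged). New critical value: z_{0.025} = 1.960.
Revised power = Φ(δ − 1.960) + Φ(−δ − 1.960) = Φ(-0.161) + Φ(-3.759) = 0.4361 + 0.0001 = 0.4362.

Power ≈ 0.436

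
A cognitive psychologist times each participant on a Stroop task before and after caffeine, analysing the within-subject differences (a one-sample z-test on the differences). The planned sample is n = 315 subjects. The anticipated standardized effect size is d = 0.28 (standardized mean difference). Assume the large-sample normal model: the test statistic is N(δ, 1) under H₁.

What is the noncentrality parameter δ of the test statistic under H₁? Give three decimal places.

δ = d·√n = 0.28 × √315 = 4.9695

δ ≈ 4.970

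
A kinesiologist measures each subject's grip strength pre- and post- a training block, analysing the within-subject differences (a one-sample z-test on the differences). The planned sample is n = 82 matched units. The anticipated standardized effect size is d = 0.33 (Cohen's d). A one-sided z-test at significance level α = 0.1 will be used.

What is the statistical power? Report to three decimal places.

Power ≈ 0.956

Noncentrality parameter: δ = d·√n = 0.33 × √82 = 2.9883
One-sided α = 0.1 → critical value z_{0.1} = 1.282.
Power = Φ(δ − 1.282) = Φ(1.707) = 0.9561.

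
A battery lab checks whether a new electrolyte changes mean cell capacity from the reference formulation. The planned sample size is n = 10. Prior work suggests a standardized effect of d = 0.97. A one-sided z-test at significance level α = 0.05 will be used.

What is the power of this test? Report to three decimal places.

Noncentrality parameter: λ = d·√n = 0.97 × √10 = 3.0674
Critical value for a one-sided test at α = 0.05: z_α = 1.645.
Power = P(Z > 1.645 − λ) = Φ(1.423) = 0.9226.

Power ≈ 0.923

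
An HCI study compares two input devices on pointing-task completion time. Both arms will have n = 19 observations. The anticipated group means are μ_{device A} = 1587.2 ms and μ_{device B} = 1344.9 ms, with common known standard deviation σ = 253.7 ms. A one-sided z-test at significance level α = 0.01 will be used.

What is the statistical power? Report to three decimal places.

Standardized effect: d = |μ_{device A} − μ_{device B}| / σ = |1587.2 − 1344.9| / 253.7 = 0.9551
Noncentrality parameter: δ = d·√(n/2) = 0.9551 × √(19/2) = 2.9437
Critical value for a one-sided test at α = 0.01: z_α = 2.326.
Power = P(Z > 2.326 − δ) = Φ(0.617) = 0.7315.

Power ≈ 0.732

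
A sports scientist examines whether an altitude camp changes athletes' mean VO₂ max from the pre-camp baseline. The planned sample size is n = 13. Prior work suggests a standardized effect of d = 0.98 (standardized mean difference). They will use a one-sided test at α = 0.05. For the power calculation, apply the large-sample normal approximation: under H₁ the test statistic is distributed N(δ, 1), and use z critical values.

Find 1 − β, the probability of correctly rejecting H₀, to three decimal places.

Noncentrality parameter: λ = d·√n = 0.98 × √13 = 3.5334
Critical value for a one-sided test at α = 0.05: z_α = 1.645.
Power = P(Z > 1.645 − λ) = Φ(1.889) = 0.9705.

Power ≈ 0.971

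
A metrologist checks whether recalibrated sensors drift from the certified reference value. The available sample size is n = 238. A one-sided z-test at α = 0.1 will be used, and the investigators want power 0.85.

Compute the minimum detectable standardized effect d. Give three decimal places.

d ≈ 0.150

Required noncentrality: δ = z_{0.1} + z_{0.15} = 1.282 + 1.036 = 2.318.
δ = d·√n ⇒ d = δ/√n = 2.318/√238 = 0.1503.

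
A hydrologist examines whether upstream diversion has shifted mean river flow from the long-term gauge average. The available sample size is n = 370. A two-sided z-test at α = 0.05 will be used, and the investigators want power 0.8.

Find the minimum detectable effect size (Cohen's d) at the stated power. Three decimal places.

Need Φ(δ − 1.960) = 0.8, so δ = 1.960 + 0.842 = 2.802.
(The second rejection-region term Φ(−δ − z_{α/2}) is negligible and dropped.)
δ = d·√n ⇒ d = δ/√n = 2.802/√370 = 0.1456.

d ≈ 0.146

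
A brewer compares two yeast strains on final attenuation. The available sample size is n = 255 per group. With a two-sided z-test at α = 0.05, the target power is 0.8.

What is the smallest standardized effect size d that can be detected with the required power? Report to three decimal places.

Need Φ(δ − 1.960) = 0.8, so δ = 1.960 + 0.842 = 2.802.
(Lower-tail contribution to power is negligible for δ > 0.)
δ = d·√(n/2) ⇒ d = δ/√(n/2) = 2.802/√(255/2) = 0.2481.

d ≈ 0.248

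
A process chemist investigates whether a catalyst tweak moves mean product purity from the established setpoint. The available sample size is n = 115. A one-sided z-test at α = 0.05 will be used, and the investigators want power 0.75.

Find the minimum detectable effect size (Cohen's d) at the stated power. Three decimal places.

Need Φ(δ − 1.645) = 0.75, so δ = 1.645 + 0.674 = 2.319.
δ = d·√n ⇒ d = δ/√n = 2.319/√115 = 0.2163.

d ≈ 0.216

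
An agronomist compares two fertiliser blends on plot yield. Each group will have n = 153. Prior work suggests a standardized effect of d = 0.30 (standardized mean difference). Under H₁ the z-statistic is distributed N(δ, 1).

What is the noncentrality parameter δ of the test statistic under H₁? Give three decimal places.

δ ≈ 2.624

The noncentrality parameter scales effect size by the design's sample-size factor: δ = d·√(n/2) = 0.30 × √(153/2) = 2.6239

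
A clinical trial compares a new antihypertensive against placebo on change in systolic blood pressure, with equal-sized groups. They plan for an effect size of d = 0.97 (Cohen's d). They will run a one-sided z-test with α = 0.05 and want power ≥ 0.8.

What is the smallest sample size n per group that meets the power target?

n = 14 per group

For power 0.8 need Φ(δ − z_{0.05}) = 0.8, so δ = z_{0.05} + z_{0.20} = 1.645 + 0.842 = 2.486.
δ = d·√(n/2) ⇒ n = 2(δ/d)² = 2 × (2.486 / 0.97)² = 13.14.
Rounding up, n = 14 per group.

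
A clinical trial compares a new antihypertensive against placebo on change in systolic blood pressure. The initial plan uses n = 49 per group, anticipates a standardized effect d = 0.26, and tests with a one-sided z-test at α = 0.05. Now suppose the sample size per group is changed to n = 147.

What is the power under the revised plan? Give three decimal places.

With n = 147 per group: δ = d·√(n/2) = 0.26 × √(147/2) = 2.2290. Critical value z_{0.05} = 1.645.
Revised power = P(Z > 1.645 − δ) = Φ(0.584) = 0.7205.

Power ≈ 0.720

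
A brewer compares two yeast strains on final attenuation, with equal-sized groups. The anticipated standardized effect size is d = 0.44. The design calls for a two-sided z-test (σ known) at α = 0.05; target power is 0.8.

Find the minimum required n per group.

n = 82 per group

For power 0.8 need Φ(δ − z_{0.025}) = 0.8, so δ = z_{0.025} + z_{0.20} = 1.960 + 0.842 = 2.802.
(For δ > 0 the lower-tail rejection region contributes negligibly to power, so the one-term inversion is standard.)
δ = d·√(n/2) ⇒ n = 2(δ/d)² = 2 × (2.802 / 0.44)² = 81.08.
Round up to the next whole unit.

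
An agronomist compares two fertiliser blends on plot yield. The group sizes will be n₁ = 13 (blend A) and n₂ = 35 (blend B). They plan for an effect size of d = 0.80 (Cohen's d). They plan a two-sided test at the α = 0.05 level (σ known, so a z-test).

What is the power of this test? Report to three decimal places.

Power ≈ 0.693

Noncentrality parameter: δ = d / √(1/n₁ + 1/n₂) = 0.80 / √(1/13 + 1/35) = 2.4631
Critical value for a two-sided test at α = 0.05: z_{α/2} = 1.960.
Power = Φ(δ − 1.960) + Φ(−δ − 1.960) = Φ(0.503) + Φ(-4.423) = 0.6926 + 0.0000 = 0.6926.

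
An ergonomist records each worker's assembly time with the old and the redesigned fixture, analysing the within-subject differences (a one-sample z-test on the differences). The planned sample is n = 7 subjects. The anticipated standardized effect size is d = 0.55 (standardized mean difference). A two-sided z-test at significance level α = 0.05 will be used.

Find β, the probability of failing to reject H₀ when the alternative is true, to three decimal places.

β ≈ 0.693

Noncentrality parameter: δ = d·√n = 0.55 × √7 = 1.4552
Two-sided α = 0.05 → critical value z_{0.025} = 1.960.
Power = Φ(δ − 1.960) + Φ(−δ − 1.960) = Φ(-0.505) + Φ(-3.415) = 0.3068 + 0.0003 = 0.3072.
Type II error: β = 1 − power = 1 − 0.3072 = 0.6928.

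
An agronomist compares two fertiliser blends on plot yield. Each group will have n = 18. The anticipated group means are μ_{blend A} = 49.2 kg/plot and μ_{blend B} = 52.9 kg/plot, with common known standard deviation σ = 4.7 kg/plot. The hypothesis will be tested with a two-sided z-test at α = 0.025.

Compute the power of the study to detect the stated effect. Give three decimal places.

Power ≈ 0.548

Standardized effect: d = |μ_{blend A} − μ_{blend B}| / σ = |49.2 − 52.9| / 4.7 = 0.7872
Noncentrality parameter: δ = d·√(n/2) = 0.7872 × √(18/2) = 2.3617
Critical value for a two-sided test at α = 0.025: z_{α/2} = 2.241.
Power = Φ(δ − 2.241) + Φ(−δ − 2.241) = Φ(0.120) + Φ(-4.603) = 0.5479 + 0.0000 = 0.5479.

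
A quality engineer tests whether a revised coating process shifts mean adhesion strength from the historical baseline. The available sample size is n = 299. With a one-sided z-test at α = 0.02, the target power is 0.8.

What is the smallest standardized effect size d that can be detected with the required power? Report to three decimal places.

d ≈ 0.167

Required noncentrality: δ = z_{0.02} + z_{0.20} = 2.054 + 0.842 = 2.895.
δ = d·√n ⇒ d = δ/√n = 2.895/√299 = 0.1674.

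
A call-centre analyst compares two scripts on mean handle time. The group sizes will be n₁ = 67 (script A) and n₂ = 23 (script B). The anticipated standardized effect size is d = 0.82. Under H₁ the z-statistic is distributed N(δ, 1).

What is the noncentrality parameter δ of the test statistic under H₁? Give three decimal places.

The noncentrality parameter scales effect size by the design's sample-size factor: δ = d / √(1/n₁ + 1/n₂) = 0.82 / √(1/67 + 1/23) = 3.3931

δ ≈ 3.393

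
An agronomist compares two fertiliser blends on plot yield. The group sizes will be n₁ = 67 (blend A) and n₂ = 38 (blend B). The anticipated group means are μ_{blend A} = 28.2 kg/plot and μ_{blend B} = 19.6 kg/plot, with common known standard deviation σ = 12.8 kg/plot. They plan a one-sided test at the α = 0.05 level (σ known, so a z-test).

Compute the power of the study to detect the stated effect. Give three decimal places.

Standardized effect: d = |μ_{blend A} − μ_{blend B}| / σ = |28.2 − 19.6| / 12.8 = 0.6719
Noncentrality parameter: δ = d / √(1/n₁ + 1/n₂) = 0.6719 / √(1/67 + 1/38) = 3.3084
Critical value for a one-sided test at α = 0.05: z_α = 1.645.
Power = Φ(δ − 1.645) = Φ(1.664) = 0.9519.

Power ≈ 0.952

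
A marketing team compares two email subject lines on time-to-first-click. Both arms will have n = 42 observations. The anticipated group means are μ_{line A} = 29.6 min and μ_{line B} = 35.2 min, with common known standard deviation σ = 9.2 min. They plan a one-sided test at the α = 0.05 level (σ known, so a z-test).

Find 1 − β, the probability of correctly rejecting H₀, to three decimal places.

Standardized effect: d = |μ_{line A} − μ_{line B}| / σ = |29.6 − 35.2| / 9.2 = 0.6087
Noncentrality parameter: δ = d·√(n/2) = 0.6087 × √(42/2) = 2.7894
Critical value for a one-sided test at α = 0.05: z_α = 1.645.
Power = Φ(δ − 1.645) = Φ(1.145) = 0.8738.

Power ≈ 0.874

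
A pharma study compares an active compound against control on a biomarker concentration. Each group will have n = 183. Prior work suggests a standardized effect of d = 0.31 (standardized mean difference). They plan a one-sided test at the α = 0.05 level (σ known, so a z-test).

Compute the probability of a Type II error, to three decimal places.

Noncentrality parameter: δ = d·√(n/2) = 0.31 × √(183/2) = 2.9653
One-sided α = 0.05 → critical value z_{0.05} = 1.645.
Power = P(Z > 1.645 − δ) = Φ(1.320) = 0.9067.
Type II error: β = 1 − power = 1 − 0.9067 = 0.0933.

β ≈ 0.093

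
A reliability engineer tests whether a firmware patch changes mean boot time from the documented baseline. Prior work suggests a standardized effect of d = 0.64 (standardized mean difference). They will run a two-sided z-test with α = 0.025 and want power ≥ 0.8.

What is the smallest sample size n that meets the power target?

n = 24

Set Φ(δ − 2.241) = 0.8; then δ − 2.241 = Φ⁻¹(0.8) = 0.842, giving δ = 3.083.
(For δ > 0 the lower-tail rejection region contributes negligibly to power, so the one-term inversion is standard.)
δ = d·√n ⇒ n = (δ/d)² = (3.083 / 0.64)² = 23.21.
Round up to the next whole unit.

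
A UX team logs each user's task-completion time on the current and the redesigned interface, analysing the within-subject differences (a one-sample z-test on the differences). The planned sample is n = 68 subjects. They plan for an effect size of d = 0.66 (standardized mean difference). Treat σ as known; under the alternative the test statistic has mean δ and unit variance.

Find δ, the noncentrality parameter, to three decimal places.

δ = d·√n = 0.66 × √68 = 5.4425

δ ≈ 5.442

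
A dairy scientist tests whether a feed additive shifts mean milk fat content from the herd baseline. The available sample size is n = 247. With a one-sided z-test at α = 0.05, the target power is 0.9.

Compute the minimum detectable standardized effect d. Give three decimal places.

Required noncentrality: δ = z_{0.05} + z_{0.10} = 1.645 + 1.282 = 2.926.
δ = d·√n ⇒ d = δ/√n = 2.926/√247 = 0.1862.

d ≈ 0.186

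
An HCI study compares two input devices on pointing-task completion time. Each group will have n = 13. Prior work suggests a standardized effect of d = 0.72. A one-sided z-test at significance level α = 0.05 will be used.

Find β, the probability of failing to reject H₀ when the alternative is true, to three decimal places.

Noncentrality parameter: δ = d·√(n/2) = 0.72 × √(13/2) = 1.8356
One-sided α = 0.05 → critical value z_{0.05} = 1.645.
Power = Φ(δ − 1.645) = Φ(0.191) = 0.5757.
Type II error: β = 1 − power = 1 − 0.5757 = 0.4243.

β ≈ 0.424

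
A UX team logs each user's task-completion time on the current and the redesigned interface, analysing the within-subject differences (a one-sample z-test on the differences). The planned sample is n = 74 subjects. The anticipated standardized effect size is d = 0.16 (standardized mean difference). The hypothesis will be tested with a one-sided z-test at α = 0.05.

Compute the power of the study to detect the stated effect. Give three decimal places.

Noncentrality parameter: δ = d·√n = 0.16 × √74 = 1.3764
One-sided α = 0.05 → critical value z_{0.05} = 1.645.
Power = Φ(δ − 1.645) = Φ(-0.268) = 0.3942.

Power ≈ 0.394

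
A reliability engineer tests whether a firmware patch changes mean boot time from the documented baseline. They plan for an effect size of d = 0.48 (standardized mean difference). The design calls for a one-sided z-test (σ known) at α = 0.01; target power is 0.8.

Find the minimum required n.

n = 44

For power 0.8 need Φ(δ − z_{0.01}) = 0.8, so δ = z_{0.01} + z_{0.20} = 2.326 + 0.842 = 3.168.
δ = d·√n ⇒ n = (δ/d)² = (3.168 / 0.48)² = 43.56.
Round up to the next whole unit.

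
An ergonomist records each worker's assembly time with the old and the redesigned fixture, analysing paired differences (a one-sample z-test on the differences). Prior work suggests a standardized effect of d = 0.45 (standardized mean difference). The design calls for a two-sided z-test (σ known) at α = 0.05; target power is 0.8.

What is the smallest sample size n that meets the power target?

n = 39

Set Φ(δ − 1.960) = 0.8; then δ − 1.960 = Φ⁻¹(0.8) = 0.842, giving δ = 2.802.
(Ignoring the negligible lower-tail rejection probability gives the usual closed-form inversion.)
δ = d·√n ⇒ n = (δ/d)² = (2.802 / 0.45)² = 38.76.
Rounding up, n = 39.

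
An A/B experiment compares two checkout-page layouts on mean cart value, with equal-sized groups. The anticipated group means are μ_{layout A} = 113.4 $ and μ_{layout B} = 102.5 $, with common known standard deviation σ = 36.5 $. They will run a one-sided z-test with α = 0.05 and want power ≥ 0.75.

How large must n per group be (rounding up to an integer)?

Standardized effect: d = |μ_{layout A} − μ_{layout B}| / σ = |113.4 − 102.5| / 36.5 = 0.2986
Set Φ(δ − 1.645) = 0.75; then δ − 1.645 = Φ⁻¹(0.75) = 0.674, giving δ = 2.319.
δ = d·√(n/2) ⇒ n = 2(δ/d)² = 2 × (2.319 / 0.2986)² = 120.64.
Round up to the next whole unit.

n = 121 per group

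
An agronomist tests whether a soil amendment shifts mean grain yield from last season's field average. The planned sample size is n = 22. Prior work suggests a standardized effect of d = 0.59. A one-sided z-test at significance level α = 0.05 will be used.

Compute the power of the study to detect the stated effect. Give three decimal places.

Power ≈ 0.869

Noncentrality parameter: δ = d·√n = 0.59 × √22 = 2.7673
One-sided α = 0.05 → critical value z_{0.05} = 1.645.
Power = P(Z > 1.645 − δ) = Φ(1.122) = 0.8692.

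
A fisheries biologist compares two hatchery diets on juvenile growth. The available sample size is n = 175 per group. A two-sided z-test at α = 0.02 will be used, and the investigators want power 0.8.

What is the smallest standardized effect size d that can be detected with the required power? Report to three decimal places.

Required noncentrality: δ = z_{0.01} + z_{0.20} = 2.326 + 0.842 = 3.168.
(The second rejection-region term Φ(−δ − z_{α/2}) is negligible and dropped.)
δ = d·√(n/2) ⇒ d = δ/√(n/2) = 3.168/√(175/2) = 0.3387.

d ≈ 0.339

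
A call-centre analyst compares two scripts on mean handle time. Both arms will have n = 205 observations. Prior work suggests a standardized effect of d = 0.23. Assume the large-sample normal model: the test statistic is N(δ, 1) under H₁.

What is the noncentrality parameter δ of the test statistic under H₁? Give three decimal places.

The noncentrality parameter scales effect size by the design's sample-size factor: δ = d·√(n/2) = 0.23 × √(205/2) = 2.3286

δ ≈ 2.329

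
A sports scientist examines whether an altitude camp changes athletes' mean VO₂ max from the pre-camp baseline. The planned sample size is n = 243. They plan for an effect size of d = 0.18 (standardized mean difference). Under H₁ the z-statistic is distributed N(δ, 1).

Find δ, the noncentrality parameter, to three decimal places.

δ = d·√n = 0.18 × √243 = 2.8059

δ ≈ 2.806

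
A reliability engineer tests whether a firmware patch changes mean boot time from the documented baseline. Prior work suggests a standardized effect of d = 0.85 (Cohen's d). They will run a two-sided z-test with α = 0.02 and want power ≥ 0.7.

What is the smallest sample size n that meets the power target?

For power 0.7 need Φ(δ − z_{0.01}) = 0.7, so δ = z_{0.01} + z_{0.30} = 2.326 + 0.524 = 2.851.
(For δ > 0 the lower-tail rejection region contributes negligibly to power, so the one-term inversion is standard.)
δ = d·√n ⇒ n = (δ/d)² = (2.851 / 0.85)² = 11.25.
Rounding up, n = 12.

n = 12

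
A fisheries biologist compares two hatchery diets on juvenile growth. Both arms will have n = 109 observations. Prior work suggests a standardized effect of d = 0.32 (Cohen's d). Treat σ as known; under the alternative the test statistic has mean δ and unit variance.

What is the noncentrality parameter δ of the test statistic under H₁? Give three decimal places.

The noncentrality parameter scales effect size by the design's sample-size factor: δ = d·√(n/2) = 0.32 × √(109/2) = 2.3624

δ ≈ 2.362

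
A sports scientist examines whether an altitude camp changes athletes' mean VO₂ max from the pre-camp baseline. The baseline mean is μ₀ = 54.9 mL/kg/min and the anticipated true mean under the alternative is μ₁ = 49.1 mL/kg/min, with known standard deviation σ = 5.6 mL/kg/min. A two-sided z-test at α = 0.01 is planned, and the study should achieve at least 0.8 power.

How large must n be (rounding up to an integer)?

Standardized effect: d = |μ₁ − μ₀| / σ = |49.1 − 54.9| / 5.6 = 1.0357
Set Φ(δ − 2.576) = 0.8; then δ − 2.576 = Φ⁻¹(0.8) = 0.842, giving δ = 3.417.
(For δ > 0 the lower-tail rejection region contributes negligibly to power, so the one-term inversion is standard.)
δ = d·√n ⇒ n = (δ/d)² = (3.417 / 1.0357)² = 10.89.
Round up to the next whole unit.

n = 11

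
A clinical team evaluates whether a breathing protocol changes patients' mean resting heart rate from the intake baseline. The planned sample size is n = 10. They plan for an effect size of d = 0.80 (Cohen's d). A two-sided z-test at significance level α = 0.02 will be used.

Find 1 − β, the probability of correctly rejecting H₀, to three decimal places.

Noncentrality parameter: δ = d·√n = 0.80 × √10 = 2.5298
Critical value for a two-sided test at α = 0.02: z_{α/2} = 2.326.
Power = Φ(δ − 2.326) + Φ(−δ − 2.326) = Φ(0.203) + Φ(-4.856) = 0.5806 + 0.0000 = 0.5806.

Power ≈ 0.581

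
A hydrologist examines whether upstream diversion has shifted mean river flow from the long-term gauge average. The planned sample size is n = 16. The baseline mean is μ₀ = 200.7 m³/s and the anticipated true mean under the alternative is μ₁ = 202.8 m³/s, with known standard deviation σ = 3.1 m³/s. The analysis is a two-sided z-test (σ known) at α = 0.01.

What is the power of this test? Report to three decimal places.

Standardized effect: d = |μ₁ − μ₀| / σ = |202.8 − 200.7| / 3.1 = 0.6774
Noncentrality parameter: λ = d·√n = 0.6774 × √16 = 2.7097
Two-sided α = 0.01 → critical value z_{0.005} = 2.576.
Power = Φ(λ − 2.576) + Φ(−λ − 2.576) = Φ(0.134) + Φ(-5.286) = 0.5532 + 0.0000 = 0.5532.

Power ≈ 0.553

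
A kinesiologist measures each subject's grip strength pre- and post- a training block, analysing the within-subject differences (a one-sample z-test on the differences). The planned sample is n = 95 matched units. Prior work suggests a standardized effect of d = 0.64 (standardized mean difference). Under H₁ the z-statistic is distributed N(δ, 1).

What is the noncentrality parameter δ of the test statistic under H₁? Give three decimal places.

δ ≈ 6.238

δ = d·√n = 0.64 × √95 = 6.2379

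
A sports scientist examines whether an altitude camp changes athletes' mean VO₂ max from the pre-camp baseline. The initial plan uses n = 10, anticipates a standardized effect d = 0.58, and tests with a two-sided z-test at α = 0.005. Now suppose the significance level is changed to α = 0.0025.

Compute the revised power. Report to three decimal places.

δ = d·√n = 0.58 × √10 = 1.8341 (unchanged). New critical value: z_{0.0013} = 3.023.
Revised power = Φ(δ − 3.023) + Φ(−δ − 3.023) = Φ(-1.189) + Φ(-4.857) = 0.1172 + 0.0000 = 0.1172.

Power ≈ 0.117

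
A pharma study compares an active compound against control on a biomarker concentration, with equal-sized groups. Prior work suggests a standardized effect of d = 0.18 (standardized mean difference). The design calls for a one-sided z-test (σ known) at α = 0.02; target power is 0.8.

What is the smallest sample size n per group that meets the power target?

n = 518 per group

Set Φ(δ − 2.054) = 0.8; then δ − 2.054 = Φ⁻¹(0.8) = 0.842, giving δ = 2.895.
δ = d·√(n/2) ⇒ n = 2(δ/d)² = 2 × (2.895 / 0.18)² = 517.48.
Rounding up, n = 518 per group.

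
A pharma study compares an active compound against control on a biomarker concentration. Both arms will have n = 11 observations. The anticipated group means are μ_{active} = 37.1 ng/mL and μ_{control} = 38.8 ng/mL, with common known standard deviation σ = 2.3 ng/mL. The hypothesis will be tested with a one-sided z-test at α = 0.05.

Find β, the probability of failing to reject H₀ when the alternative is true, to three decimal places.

Standardized effect: d = |μ_{active} − μ_{control}| / σ = |37.1 − 38.8| / 2.3 = 0.7391
Noncentrality parameter: δ = d·√(n/2) = 0.7391 × √(11/2) = 1.7334
One-sided α = 0.05 → critical value z_{0.05} = 1.645.
Power = Φ(δ − 1.645) = Φ(0.089) = 0.5353.
Type II error: β = 1 − power = 1 − 0.5353 = 0.4647.

β ≈ 0.465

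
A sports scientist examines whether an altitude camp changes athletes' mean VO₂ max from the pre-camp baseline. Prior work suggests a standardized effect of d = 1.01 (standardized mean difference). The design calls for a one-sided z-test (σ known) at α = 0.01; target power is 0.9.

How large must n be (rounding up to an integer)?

n = 13

Set Φ(δ − 2.326) = 0.9; then δ − 2.326 = Φ⁻¹(0.9) = 1.282, giving δ = 3.608.
δ = d·√n ⇒ n = (δ/d)² = (3.608 / 1.01)² = 12.76.
Round up to the next whole unit.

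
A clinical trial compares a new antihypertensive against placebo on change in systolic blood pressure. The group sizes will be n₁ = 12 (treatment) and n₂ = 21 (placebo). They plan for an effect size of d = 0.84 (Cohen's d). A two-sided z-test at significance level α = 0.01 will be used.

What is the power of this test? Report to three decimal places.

Power ≈ 0.400

Noncentrality parameter: δ = d / √(1/n₁ + 1/n₂) = 0.84 / √(1/12 + 1/21) = 2.3213
Critical value for a two-sided test at α = 0.01: z_{α/2} = 2.576.
Power = Φ(δ − 2.576) + Φ(−δ − 2.576) = Φ(-0.255) + Φ(-4.897) = 0.3995 + 0.0000 = 0.3995.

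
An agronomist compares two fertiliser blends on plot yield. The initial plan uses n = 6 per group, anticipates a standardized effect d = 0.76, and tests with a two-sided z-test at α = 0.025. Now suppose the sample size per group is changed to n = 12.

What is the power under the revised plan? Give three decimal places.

Power ≈ 0.352

With n = 12 per group: δ = d·√(n/2) = 0.76 × √(12/2) = 1.8616. Critical value z_{0.0125} = 2.241.
Revised power = Φ(δ − 2.241) + Φ(−δ − 2.241) = Φ(-0.380) + Φ(-4.103) = 0.3521 + 0.0000 = 0.3521.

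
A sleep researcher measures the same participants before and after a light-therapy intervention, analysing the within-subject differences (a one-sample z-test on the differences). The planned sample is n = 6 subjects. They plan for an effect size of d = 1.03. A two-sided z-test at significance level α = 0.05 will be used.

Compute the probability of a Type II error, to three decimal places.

β ≈ 0.287

Noncentrality parameter: δ = d·√n = 1.03 × √6 = 2.5230
Critical value for a two-sided test at α = 0.05: z_{α/2} = 1.960.
Power = Φ(δ − 1.960) + Φ(−δ − 1.960) = Φ(0.563) + Φ(-4.483) = 0.7133 + 0.0000 = 0.7133.
Type II error: β = 1 − power = 1 − 0.7133 = 0.2867.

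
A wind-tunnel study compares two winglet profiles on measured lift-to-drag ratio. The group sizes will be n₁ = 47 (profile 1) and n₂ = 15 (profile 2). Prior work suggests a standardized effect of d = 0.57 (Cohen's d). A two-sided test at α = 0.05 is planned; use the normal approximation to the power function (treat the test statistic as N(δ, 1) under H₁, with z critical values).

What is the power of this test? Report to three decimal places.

Noncentrality parameter: λ = d / √(1/n₁ + 1/n₂) = 0.57 / √(1/47 + 1/15) = 1.9221
Critical value for a two-sided test at α = 0.05: z_{α/2} = 1.960.
Power = Φ(λ − 1.960) + Φ(−λ − 1.960) = Φ(-0.038) + Φ(-3.882) = 0.4849 + 0.0001 = 0.4849.

Power ≈ 0.485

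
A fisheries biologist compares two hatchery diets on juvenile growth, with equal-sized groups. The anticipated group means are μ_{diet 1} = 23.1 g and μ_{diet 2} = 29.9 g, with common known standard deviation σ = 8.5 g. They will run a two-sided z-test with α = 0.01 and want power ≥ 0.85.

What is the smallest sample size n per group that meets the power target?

n = 41 per group

Standardized effect: d = |μ_{diet 1} − μ_{diet 2}| / σ = |23.1 − 29.9| / 8.5 = 0.8000
Set Φ(δ − 2.576) = 0.85; then δ − 2.576 = Φ⁻¹(0.85) = 1.036, giving δ = 3.612.
(Ignoring the negligible lower-tail rejection probability gives the usual closed-form inversion.)
δ = d·√(n/2) ⇒ n = 2(δ/d)² = 2 × (3.612 / 0.8000)² = 40.78.
Rounding up, n = 41 per group.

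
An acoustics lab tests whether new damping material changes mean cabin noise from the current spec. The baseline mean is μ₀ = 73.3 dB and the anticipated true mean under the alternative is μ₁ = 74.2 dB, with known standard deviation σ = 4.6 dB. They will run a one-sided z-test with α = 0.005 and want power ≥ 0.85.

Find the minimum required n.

n = 341

Standardized effect: d = |μ₁ − μ₀| / σ = |74.2 − 73.3| / 4.6 = 0.1957
For power 0.85 need Φ(δ − z_{0.005}) = 0.85, so δ = z_{0.005} + z_{0.15} = 2.576 + 1.036 = 3.612.
δ = d·√n ⇒ n = (δ/d)² = (3.612 / 0.1957)² = 340.87.
Round up to the next whole unit.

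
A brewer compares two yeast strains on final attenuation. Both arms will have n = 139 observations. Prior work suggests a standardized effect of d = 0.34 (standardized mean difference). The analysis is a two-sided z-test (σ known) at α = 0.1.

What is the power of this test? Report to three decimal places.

Power ≈ 0.883

Noncentrality parameter: λ = d·√(n/2) = 0.34 × √(139/2) = 2.8345
Critical value for a two-sided test at α = 0.1: z_{α/2} = 1.645.
Power = Φ(λ − 1.645) + Φ(−λ − 1.645) = Φ(1.190) + Φ(-4.479) = 0.8829 + 0.0000 = 0.8829.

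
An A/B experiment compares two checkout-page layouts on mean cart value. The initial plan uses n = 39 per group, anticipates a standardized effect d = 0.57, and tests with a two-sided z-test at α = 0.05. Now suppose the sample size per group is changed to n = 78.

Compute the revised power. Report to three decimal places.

Power ≈ 0.945

With n = 78 per group: δ = d·√(n/2) = 0.57 × √(78/2) = 3.5596. Critical value z_{0.025} = 1.960.
Revised power = Φ(δ − 1.960) + Φ(−δ − 1.960) = Φ(1.600) + Φ(-5.520) = 0.9452 + 0.0000 = 0.9452.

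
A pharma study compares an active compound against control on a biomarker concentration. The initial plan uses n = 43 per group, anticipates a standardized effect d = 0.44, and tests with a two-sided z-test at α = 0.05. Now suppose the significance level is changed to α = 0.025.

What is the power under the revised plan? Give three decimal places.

Power ≈ 0.420

δ = d·√(n/2) = 0.44 × √(43/2) = 2.0402 (unchanged). New critical value: z_{0.0125} = 2.241.
Revised power = Φ(δ − 2.241) + Φ(−δ − 2.241) = Φ(-0.201) + Φ(-4.282) = 0.4203 + 0.0000 = 0.4203.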